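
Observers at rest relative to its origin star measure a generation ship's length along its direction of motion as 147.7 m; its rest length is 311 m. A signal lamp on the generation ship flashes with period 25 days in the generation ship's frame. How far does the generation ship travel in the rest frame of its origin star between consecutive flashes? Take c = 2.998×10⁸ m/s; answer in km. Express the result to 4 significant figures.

1.200×10^12 km

γ = L₀/L = 311/147.7 = 2.10562.
β = √(1 − 1/γ²) = 0.88003. Lab-frame period = γτ = 2.10562×25 days = 52.641 days. Distance = βc × γτ = 0.88003 × 2.998×10⁸ m/s × 4548182.4 s = 1.2000×10^15 m = 1.200×10^12 km.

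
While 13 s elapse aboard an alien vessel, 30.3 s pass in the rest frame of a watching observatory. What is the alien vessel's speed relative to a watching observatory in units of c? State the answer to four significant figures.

0.9033c

γ = Δt/Δτ = 30.3/13 = 2.3308.
β = √(1 − 1/γ²) = √(1 − 0.184073) = √0.815927 = 0.9033.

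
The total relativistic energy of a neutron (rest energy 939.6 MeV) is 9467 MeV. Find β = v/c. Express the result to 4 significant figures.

0.9951

γ = E/(mc²) = 9467/939.6 = 10.076.
β = √(1 − 1/γ²) = √(1 − 0.00984972) = √0.99015028 = 0.9951.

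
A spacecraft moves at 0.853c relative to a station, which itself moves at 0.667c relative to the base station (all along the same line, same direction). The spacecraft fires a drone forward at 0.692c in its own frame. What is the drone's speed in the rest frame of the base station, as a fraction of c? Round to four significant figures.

First combine the drone and spacecraft (S''→S'): u₁ = (0.692 + 0.853)/(1 + 0.692×0.853) = 1.545/1.590276 = 0.97153.
Then combine with the station (S'→S): u = (0.97153 + 0.667)/(1 + 0.97153×0.667) = 1.63853/1.64801051 = 0.99425.

0.9942c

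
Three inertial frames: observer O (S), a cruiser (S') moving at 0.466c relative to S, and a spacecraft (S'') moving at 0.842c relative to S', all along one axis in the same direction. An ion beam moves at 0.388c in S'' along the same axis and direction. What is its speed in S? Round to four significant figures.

Compose velocities in two stages. Stage 1 (into S'): u₁ = (0.388+0.842)/(1+0.388×0.842) = 0.92712.
Stage 2 (into S): u = (0.92712+0.466)/(1+0.92712×0.466) = 0.97282, so the speed is 0.9728c.

0.9728c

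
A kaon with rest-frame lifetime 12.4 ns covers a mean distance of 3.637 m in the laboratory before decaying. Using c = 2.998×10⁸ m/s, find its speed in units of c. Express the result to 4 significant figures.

0.6993c

d = βγcτ ⇒ βγ = d/(cτ) = 3.637 m / (3.71752 m) = 0.97834.
β = (βγ)/√(1+(βγ)²) = 0.97834/√1.957149 = 0.6993.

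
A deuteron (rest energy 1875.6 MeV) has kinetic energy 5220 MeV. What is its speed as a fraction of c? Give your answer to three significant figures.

K = (γ−1)mc², so γ = 1 + 5220/1875.6 = 3.7831.
Then v/c = √(1 − γ⁻²) = √(1 − 0.0698722) = √0.9301278 = 0.964.

0.964c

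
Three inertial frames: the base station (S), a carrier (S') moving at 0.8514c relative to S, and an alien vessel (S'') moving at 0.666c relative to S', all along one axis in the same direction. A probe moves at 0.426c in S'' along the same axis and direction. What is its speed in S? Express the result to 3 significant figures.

First combine the probe and alien vessel (S''→S'): u₁ = (0.426 + 0.666)/(1 + 0.426×0.666) = 1.092/1.283716 = 0.85066.
Then combine with the carrier (S'→S): u = (0.85066 + 0.8514)/(1 + 0.85066×0.8514) = 1.70206/1.724251924 = 0.98713.

0.987c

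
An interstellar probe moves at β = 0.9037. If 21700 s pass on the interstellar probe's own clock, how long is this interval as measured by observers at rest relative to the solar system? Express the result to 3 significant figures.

With β = 0.9037, γ = 1/√(1 − 0.9037²) = 1/√0.18332631 = 2.3355.
The onboard clock measures proper time, so the interval in the rest frame of the solar system is dilated: Δt = γ·Δτ = 2.3355 × 21700 s = 50700 s.

50700 s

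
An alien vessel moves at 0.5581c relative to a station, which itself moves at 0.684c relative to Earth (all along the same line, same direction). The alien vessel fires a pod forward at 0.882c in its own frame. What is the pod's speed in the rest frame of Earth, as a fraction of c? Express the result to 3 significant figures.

Apply u = (u'+v)/(1+u'v) twice. Pod in the station frame: (0.882+0.5581)/(1+0.882·0.5581) = 1.4401/1.4922442 = 0.96506c.
That velocity, transformed to the rest frame of Earth: (0.96506+0.684)/(1+0.96506·0.684) = 1.64906/1.66010104 = 0.99335c.

0.993c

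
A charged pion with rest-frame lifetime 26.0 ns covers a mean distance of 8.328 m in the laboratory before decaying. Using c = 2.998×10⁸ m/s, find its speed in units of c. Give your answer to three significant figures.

Let x = d/(cτ) = 8.328 m / (2.998×10⁸ m/s × 2.600×10^-8 s) = 1.0684. Since d = βγcτ, x = βγ = β/√(1−β²).
Solving: β² = x²/(1+x²) = 1.14148/2.14148 = 0.533033, so β = 0.730.

0.730c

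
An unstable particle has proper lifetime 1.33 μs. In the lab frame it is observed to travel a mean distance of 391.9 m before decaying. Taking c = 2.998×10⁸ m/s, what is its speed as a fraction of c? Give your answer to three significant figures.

0.701c

d = βγcτ ⇒ βγ = d/(cτ) = 391.9 m / (398.734 m) = 0.98286.
β = (βγ)/√(1+(βγ)²) = 0.98286/√1.966014 = 0.701.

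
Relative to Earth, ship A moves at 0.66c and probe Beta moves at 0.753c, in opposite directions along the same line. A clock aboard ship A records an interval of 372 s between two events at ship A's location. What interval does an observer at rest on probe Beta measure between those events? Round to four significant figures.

1126 s

The velocity of ship A relative to probe Beta is (0.66 + 0.753)c / (1 + 0.66×0.753) = 0.9439c; relative speed 0.9439c.
At |u| = 0.9439c, γ = (1 − 0.890947)^(−1/2) = 3.0282.
Ship A's interval is proper; time dilation gives Δt_B = γΔτ = 3.0282 × 372 s = 1126 s.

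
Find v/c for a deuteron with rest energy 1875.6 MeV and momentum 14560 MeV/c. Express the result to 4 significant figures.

0.9918

βγ = pc/(mc²) = 14560/1875.6 = 7.7628.
Since γ² = 1 + (βγ)² = 61.2611, γ = √61.2611 = 7.82695, and β = (βγ)/γ = 7.7628/7.82695 = 0.9918.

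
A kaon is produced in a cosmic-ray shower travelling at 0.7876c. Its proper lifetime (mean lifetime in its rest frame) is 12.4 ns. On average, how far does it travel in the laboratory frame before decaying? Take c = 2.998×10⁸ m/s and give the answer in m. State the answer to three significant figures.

4.75 m

Lorentz factor: γ = (1 − 0.62031376)^(−1/2) = 1.6229.
Lab-frame lifetime: Δt = γτ = 1.6229 × 12.4 ns = 20.124 ns.
Distance: d = vΔt = 0.7876 × 2.998×10⁸ m/s × 2.0124×10^-8 s = 4.75 m.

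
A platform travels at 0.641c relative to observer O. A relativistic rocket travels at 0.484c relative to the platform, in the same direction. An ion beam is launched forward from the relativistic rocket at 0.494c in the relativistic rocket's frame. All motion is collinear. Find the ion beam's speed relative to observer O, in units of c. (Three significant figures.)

0.950c

Apply u = (u'+v)/(1+u'v) twice. Ion beam in the platform frame: (0.494+0.484)/(1+0.494·0.484) = 0.978/1.239096 = 0.78929c.
That velocity, transformed to the rest frame of observer O: (0.78929+0.641)/(1+0.78929·0.641) = 1.43029/1.50593489 = 0.94977c.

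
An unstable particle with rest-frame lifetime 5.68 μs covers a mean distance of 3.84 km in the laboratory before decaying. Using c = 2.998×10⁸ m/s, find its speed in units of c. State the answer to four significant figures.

d = βγcτ ⇒ βγ = d/(cτ) = 3840 m / (1702.864 m) = 2.255.
β = (βγ)/√(1+(βγ)²) = 2.255/√6.08502 = 0.9141.

0.9141c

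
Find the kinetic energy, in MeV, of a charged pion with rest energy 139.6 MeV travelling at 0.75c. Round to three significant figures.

71.5 MeV

Lorentz factor: γ = (1 − 0.5625)^(−1/2) = 1.51186.
Kinetic energy: K = (γ − 1)mc² = (1.51186 − 1) × 139.6 MeV = 0.51186 × 139.6 = 71.5 MeV.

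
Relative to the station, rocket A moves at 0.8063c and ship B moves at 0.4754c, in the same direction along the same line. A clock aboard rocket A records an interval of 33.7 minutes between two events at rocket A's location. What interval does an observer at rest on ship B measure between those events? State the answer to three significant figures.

Transform rocket A's velocity into ship B's frame: (0.8063 − 0.4754)/(1 − 0.8063·0.4754) = 0.3309/0.61668498, so the relative speed is 0.53658c.
At |u| = 0.53658c, γ = (1 − 0.287918)^(−1/2) = 1.185.
The clock on rocket A records proper time, so ship B measures Δt = γΔτ = 1.185 × 33.7 = 39.9 minutes.

39.9 minutes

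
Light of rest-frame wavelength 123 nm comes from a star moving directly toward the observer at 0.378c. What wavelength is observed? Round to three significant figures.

Relativistic Doppler for wavelength: λ_obs = λ_src · √((1−β)/(1+β)).
With β = 0.378: factor = √(0.622/1.378) = 0.67185.
λ_obs = 123 × 0.67185 = 82.6 nm.

82.6 nm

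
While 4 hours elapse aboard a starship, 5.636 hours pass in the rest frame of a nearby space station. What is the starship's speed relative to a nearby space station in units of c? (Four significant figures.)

γ = Δt/Δτ = 5.636/4 = 1.409.
β = √(1 − 1/γ²) = √(1 − 0.503707) = √0.496293 = 0.7045.

0.7045c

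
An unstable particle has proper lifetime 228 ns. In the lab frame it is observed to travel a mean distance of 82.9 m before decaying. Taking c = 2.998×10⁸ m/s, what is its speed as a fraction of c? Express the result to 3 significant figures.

Lab distance = (lab lifetime)·v = γτ·βc, so βγ = d/(cτ) = 82.90/(2.998×10⁸ × 2.280×10^-7) = 1.2128.
With βγ = 1.2128: γ² = 1 + (βγ)² = 2.47088, and β = (βγ)/γ = 1.2128/1.5719 = 0.772.

0.772c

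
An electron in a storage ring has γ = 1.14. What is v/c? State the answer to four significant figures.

0.4801

β = √(1 − 1/γ²) = √(1 − 1/1.2996) = √0.230532 = 0.4801.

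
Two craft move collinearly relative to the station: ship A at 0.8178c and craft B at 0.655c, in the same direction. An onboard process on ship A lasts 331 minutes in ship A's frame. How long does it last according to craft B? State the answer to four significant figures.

The velocity of ship A relative to craft B is (0.8178 − 0.655)c / (1 − 0.8178×0.655) = 0.3506c; relative speed 0.3506c.
γ for this relative speed: γ = 1/√(1 − 0.12292) = 1.0678.
The clock on ship A records proper time, so craft B measures Δt = γΔτ = 1.0678 × 331 = 353.4 minutes.

353.4 minutes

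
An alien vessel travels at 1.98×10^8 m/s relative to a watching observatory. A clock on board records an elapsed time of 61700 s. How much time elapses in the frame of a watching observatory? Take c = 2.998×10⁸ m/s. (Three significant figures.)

82200 s

β = v/c = (1.98×10^8 m/s)/(2.998×10⁸ m/s) = 0.66044.
With β = 0.66044, γ = 1/√(1 − 0.66044²) = 1/√0.5638190064 = 1.3318.
The onboard clock measures proper time, so the interval in the rest frame of a watching observatory is dilated: Δt = γ·Δτ = 1.3318 × 61700 s = 82200 s.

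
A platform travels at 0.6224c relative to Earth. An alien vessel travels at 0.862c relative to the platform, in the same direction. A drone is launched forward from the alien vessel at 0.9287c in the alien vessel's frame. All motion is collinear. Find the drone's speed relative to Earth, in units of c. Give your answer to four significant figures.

0.9987c

Apply u = (u'+v)/(1+u'v) twice. Drone in the platform frame: (0.9287+0.862)/(1+0.9287·0.862) = 1.7907/1.8005394 = 0.99454c.
That velocity, transformed to the rest frame of Earth: (0.99454+0.6224)/(1+0.99454·0.6224) = 1.61694/1.619001696 = 0.99873c.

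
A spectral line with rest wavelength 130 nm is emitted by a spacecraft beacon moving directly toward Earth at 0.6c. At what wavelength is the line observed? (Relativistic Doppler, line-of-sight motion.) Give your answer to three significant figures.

Relativistic Doppler for wavelength: λ_obs = λ_src · √((1−β)/(1+β)).
With β = 0.6: factor = √(0.4/1.6) = 0.5.
λ_obs = 130 × 0.5 = 65.0 nm.

65.0 nm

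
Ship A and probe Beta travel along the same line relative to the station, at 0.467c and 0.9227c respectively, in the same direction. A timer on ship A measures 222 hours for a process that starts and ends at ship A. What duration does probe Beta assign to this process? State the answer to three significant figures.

371 hours

Speed of ship A in probe Beta's frame: u = (v_A − v_B)/(1 − v_A v_B/c²) = (0.467 − 0.9227)/(1 − 0.467×0.9227) = −0.4557/0.5690991 = −0.80074; |u| = 0.80074c.
γ for this relative speed: γ = 1/√(1 − 0.641185) = 1.6694.
The clock on ship A records proper time, so probe Beta measures Δt = γΔτ = 1.6694 × 222 = 371 hours.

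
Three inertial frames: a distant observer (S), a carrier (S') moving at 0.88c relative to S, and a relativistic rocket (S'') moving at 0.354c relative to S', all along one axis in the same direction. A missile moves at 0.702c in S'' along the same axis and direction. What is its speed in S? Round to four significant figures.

Compose velocities in two stages. Stage 1 (into S'): u₁ = (0.702+0.354)/(1+0.702×0.354) = 0.84581.
Stage 2 (into S): u = (0.84581+0.88)/(1+0.84581×0.88) = 0.98939, so the speed is 0.9894c.

0.9894c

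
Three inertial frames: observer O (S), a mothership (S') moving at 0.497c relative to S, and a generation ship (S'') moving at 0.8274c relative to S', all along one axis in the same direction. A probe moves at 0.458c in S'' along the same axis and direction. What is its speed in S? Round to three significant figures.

0.977c

Apply u = (u'+v)/(1+u'v) twice. Probe in the mothership frame: (0.458+0.8274)/(1+0.458·0.8274) = 1.2854/1.3789492 = 0.93216c.
That velocity, transformed to the rest frame of observer O: (0.93216+0.497)/(1+0.93216·0.497) = 1.42916/1.46328352 = 0.97668c.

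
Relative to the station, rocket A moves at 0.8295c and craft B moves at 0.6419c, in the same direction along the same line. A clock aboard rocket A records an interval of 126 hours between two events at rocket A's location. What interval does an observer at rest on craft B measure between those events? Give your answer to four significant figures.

Transform rocket A's velocity into craft B's frame: (0.8295 − 0.6419)/(1 − 0.8295·0.6419) = 0.1876/0.46754395, so the relative speed is 0.40125c.
γ for this relative speed: γ = 1/√(1 − 0.161002) = 1.0917.
The clock on rocket A records proper time, so craft B measures Δt = γΔτ = 1.0917 × 126 = 137.6 hours.

137.6 hours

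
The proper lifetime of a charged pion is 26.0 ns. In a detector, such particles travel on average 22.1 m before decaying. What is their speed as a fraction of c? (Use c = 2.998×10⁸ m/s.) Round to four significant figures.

Let x = d/(cτ) = 22.10 m / (2.998×10⁸ m/s × 2.600×10^-8 s) = 2.8352. Since d = βγcτ, x = βγ = β/√(1−β²).
Solving: β² = x²/(1+x²) = 8.03836/9.03836 = 0.88936, so β = 0.9431.

0.9431c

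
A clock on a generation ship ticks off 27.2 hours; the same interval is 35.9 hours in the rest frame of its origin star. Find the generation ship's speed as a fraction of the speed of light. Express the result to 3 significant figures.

γ = Δt/Δτ = 35.9/27.2 = 1.3199.
β = √(1 − 1/γ²) = √(1 − 0.574008) = √0.425992 = 0.653.

0.653c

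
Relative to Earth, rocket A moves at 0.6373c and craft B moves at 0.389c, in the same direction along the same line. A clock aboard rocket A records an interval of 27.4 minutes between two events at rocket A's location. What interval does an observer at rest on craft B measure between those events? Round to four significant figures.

29.03 minutes

Transform rocket A's velocity into craft B's frame: (0.6373 − 0.389)/(1 − 0.6373·0.389) = 0.2483/0.7520903, so the relative speed is 0.33015c.
γ for this relative speed: γ = 1/√(1 − 0.108999) = 1.0594.
The clock on rocket A records proper time, so craft B measures Δt = γΔτ = 1.0594 × 27.4 = 29.03 minutes.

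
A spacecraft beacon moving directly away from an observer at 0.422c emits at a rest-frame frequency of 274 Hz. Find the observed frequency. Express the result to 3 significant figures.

175 Hz

Relativistic Doppler (source moving away): f_obs = f_src · √((1−β)/(1+β)).
With β = 0.422: factor = √(0.578/1.422) = 0.63755.
f_obs = 274 × 0.63755 = 175 Hz.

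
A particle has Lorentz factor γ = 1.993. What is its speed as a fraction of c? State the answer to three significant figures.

β = √(1 − 1/γ²) = √(1 − 1/3.972049) = √0.748241 = 0.865.

0.865c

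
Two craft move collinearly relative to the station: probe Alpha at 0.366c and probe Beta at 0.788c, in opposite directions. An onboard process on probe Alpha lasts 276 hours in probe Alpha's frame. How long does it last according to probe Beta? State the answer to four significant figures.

Speed of probe Alpha in probe Beta's frame: u = (v_A + v_B)/(1 + v_A v_B/c²) = (0.366 + 0.788)/(1 + 0.366×0.788) = 1.154/1.288408 = 0.89568; |u| = 0.89568c.
At |u| = 0.89568c, γ = (1 − 0.802243)^(−1/2) = 2.2487.
The clock on probe Alpha records proper time, so probe Beta measures Δt = γΔτ = 2.2487 × 276 = 620.6 hours.

620.6 hours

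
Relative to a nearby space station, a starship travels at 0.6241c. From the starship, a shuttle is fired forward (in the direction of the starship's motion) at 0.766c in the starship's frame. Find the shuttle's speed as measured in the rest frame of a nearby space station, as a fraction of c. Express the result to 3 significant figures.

0.940c

In units of c, u = (u' + v)/(1 + u'v) with u' = 0.766 and v = 0.6241.
Numerator: 0.766 + 0.6241 = 1.3901. Denominator: 1 + (0.766)(0.6241) = 1.4780606.
u = 1.3901/1.4780606 = 0.94049, so the speed is 0.940c.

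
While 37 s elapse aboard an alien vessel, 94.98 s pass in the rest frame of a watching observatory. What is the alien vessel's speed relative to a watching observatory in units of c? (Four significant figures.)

0.9210c

γ = Δt/Δτ = 94.98/37 = 2.567.
β = √(1 − 1/γ²) = √(1 − 0.151757) = √0.848243 = 0.9210.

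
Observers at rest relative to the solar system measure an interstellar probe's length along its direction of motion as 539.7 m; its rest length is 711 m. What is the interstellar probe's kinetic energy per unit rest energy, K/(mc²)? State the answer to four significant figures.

From L = L₀/γ: γ = 711/539.7 = 1.3174.
K/(mc²) = γ − 1 = 1.3174 − 1 = 0.3174.

0.3174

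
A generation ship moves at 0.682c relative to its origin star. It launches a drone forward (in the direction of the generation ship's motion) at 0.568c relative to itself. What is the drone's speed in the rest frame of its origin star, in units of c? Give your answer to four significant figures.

0.9010c

In units of c, u = (u' + v)/(1 + u'v) with u' = 0.568 and v = 0.682.
Numerator: 0.568 + 0.682 = 1.25. Denominator: 1 + (0.568)(0.682) = 1.387376.
u = 1.25/1.387376 = 0.90098, so the speed is 0.9010c.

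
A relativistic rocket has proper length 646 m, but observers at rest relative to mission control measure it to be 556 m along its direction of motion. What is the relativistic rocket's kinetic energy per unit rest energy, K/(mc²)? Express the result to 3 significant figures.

Length contraction gives γ = L₀/L = 646/556 = 1.16187.
K/(mc²) = γ − 1 = 1.16187 − 1 = 0.162.

0.162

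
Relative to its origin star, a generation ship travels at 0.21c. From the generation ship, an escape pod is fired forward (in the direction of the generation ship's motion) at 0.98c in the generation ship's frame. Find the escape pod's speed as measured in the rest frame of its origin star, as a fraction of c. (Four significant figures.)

0.9869c

Relativistic velocity addition: u = (u' + v)/(1 + u'v/c²), with u' = 0.98c and v = 0.21c.
Numerator: 0.98 + 0.21 = 1.19. Denominator: 1 + (0.98)(0.21) = 1.2058.
u = 1.19/1.2058 = 0.9869, so the speed is 0.9869c.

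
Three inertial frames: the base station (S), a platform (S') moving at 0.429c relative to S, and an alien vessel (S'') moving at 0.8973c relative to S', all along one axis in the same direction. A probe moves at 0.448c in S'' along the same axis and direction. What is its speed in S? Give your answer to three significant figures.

0.984c

Apply u = (u'+v)/(1+u'v) twice. Probe in the platform frame: (0.448+0.8973)/(1+0.448·0.8973) = 1.3453/1.4019904 = 0.95956c.
That velocity, transformed to the rest frame of the base station: (0.95956+0.429)/(1+0.95956·0.429) = 1.38856/1.41165124 = 0.98364c.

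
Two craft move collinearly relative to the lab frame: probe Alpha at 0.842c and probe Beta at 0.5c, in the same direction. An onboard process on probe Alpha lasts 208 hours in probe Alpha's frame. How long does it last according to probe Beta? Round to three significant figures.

258 hours

Speed of probe Alpha in probe Beta's frame: u = (v_A − v_B)/(1 − v_A v_B/c²) = (0.842 − 0.5)/(1 − 0.842×0.5) = 0.342/0.579 = 0.59067; |u| = 0.59067c.
At |u| = 0.59067c, γ = (1 − 0.348891)^(−1/2) = 1.2393.
Probe Alpha's interval is proper; time dilation gives Δt_B = γΔτ = 1.2393 × 208 hours = 258 hours.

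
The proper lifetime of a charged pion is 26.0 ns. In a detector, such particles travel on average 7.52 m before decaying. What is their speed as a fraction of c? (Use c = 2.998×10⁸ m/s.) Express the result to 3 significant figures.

Lab distance = (lab lifetime)·v = γτ·βc, so βγ = d/(cτ) = 7.520/(2.998×10⁸ × 2.600×10^-8) = 0.96475.
With βγ = 0.96475: γ² = 1 + (βγ)² = 1.930743, and β = (βγ)/γ = 0.96475/1.38951 = 0.694.

0.694c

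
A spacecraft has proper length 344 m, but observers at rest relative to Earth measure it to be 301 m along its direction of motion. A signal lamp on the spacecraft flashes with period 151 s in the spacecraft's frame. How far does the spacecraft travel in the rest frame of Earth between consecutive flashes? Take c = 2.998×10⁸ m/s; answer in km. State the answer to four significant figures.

Length contraction gives γ = L₀/L = 344/301 = 1.14286.
β = √(1 − 1/γ²) = 0.48413. Lab-frame period = γτ = 1.14286×151 s = 172.57 s. Distance = βc × γτ = 0.48413 × 2.998×10⁸ m/s × 172.57 s = 2.5047×10^10 m = 2.505×10^7 km.

2.505×10^7 km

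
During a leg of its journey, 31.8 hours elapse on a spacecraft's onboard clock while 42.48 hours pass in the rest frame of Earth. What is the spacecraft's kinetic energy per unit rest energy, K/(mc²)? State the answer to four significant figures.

0.3358

The time-dilation ratio gives γ = 42.48/31.8 = 1.33585.
K/(mc²) = γ − 1 = 1.33585 − 1 = 0.3358.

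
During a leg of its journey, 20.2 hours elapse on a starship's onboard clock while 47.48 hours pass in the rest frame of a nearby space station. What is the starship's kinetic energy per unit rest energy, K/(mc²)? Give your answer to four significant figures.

γ = Δt/Δτ = 47.48/20.2 = 2.3505.
Since K = (γ−1)mc², K/(mc²) = 2.3505 − 1 = 1.350.

1.350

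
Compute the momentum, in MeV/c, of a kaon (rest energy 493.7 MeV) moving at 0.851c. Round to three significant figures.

With β = 0.851, γ = 1/√(1 − 0.851²) = 1/√0.275799 = 1.9042.
Momentum: p = γβ·mc = 1.9042 × 0.851 × 493.7 MeV/c = 800 MeV/c.

800 MeV/c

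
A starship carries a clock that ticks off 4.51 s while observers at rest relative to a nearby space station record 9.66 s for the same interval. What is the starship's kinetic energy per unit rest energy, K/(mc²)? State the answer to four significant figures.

1.142

The time-dilation ratio gives γ = 9.66/4.51 = 2.14191.
Since K = (γ−1)mc², K/(mc²) = 2.14191 − 1 = 1.142.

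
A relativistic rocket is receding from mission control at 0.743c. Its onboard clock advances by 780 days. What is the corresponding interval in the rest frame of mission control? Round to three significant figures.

1170 days

γ = 1/√(1 − β²) = 1/√(1 − 0.552049) = 1/√0.447951 = 1/0.669291 = 1.4941.
Time dilation: Δt = γ·Δτ = 1.4941 × 780 = 1170 days.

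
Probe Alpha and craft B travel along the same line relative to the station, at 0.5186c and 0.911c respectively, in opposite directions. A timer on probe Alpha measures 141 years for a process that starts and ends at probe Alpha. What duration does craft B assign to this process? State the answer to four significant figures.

The velocity of probe Alpha relative to craft B is (0.5186 + 0.911)c / (1 + 0.5186×0.911) = 0.9709c; relative speed 0.9709c.
γ for this relative speed: γ = 1/√(1 − 0.942647) = 4.1756.
The clock on probe Alpha records proper time, so craft B measures Δt = γΔτ = 4.1756 × 141 = 588.8 years.

588.8 years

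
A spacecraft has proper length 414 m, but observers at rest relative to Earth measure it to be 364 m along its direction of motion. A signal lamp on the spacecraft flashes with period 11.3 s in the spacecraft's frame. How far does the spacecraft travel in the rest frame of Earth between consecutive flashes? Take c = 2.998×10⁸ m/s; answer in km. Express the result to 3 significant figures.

Length contraction gives γ = L₀/L = 414/364 = 1.13736.
β = √(1 − 1/γ²) = 0.4764. Lab-frame period = γτ = 1.13736×11.3 s = 12.852 s. Distance = βc × γτ = 0.4764 × 2.998×10⁸ m/s × 12.852 s = 1.8356×10^9 m = 1.84×10^6 km.

1.84×10^6 km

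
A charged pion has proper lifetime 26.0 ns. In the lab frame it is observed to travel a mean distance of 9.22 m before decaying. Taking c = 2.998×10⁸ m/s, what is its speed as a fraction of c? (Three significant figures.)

0.764c

Let x = d/(cτ) = 9.220 m / (2.998×10⁸ m/s × 2.600×10^-8 s) = 1.1828. Since d = βγcτ, x = βγ = β/√(1−β²).
Solving: β² = x²/(1+x²) = 1.39902/2.39902 = 0.583163, so β = 0.764.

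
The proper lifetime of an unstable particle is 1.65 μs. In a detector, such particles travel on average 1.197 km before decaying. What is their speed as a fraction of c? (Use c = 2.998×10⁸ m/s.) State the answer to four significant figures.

d = βγcτ ⇒ βγ = d/(cτ) = 1197 m / (494.67 m) = 2.4198.
β = (βγ)/√(1+(βγ)²) = 2.4198/√6.85543 = 0.9242.

0.9242c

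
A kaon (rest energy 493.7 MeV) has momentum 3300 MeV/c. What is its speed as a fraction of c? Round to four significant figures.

pc/(mc²) = 3300/493.7 = 6.6842 = βγ = β/√(1−β²).
So β² = x²/(1 + x²) with x = 6.6842: x² = 44.6785, β² = 44.6785/45.6785 = 0.978108, β = 0.9890.

0.9890c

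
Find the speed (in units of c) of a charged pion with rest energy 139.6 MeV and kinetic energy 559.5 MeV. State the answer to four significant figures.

γ = 1 + K/(mc²) = 1 + 559.5/139.6 = 5.0079.
β = √(1 − 1/γ²) = √(1 − 0.0398739) = √0.9601261 = 0.9799.

0.9799c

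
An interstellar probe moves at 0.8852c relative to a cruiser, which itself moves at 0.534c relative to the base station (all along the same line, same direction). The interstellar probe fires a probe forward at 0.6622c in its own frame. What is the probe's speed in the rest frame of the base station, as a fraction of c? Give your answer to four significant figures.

0.9925c

First combine the probe and interstellar probe (S''→S'): u₁ = (0.6622 + 0.8852)/(1 + 0.6622×0.8852) = 1.5474/1.58617944 = 0.97555.
Then combine with the cruiser (S'→S): u = (0.97555 + 0.534)/(1 + 0.97555×0.534) = 1.50955/1.5209437 = 0.99251.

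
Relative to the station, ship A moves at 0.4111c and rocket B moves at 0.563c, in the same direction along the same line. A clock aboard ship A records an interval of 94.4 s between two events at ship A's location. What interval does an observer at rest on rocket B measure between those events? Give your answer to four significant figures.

Transform ship A's velocity into rocket B's frame: (0.4111 − 0.563)/(1 − 0.4111·0.563) = −0.1519/0.7685507, so the relative speed is 0.19764c.
γ for this relative speed: γ = 1/√(1 − 0.0390616) = 1.0201.
Ship A's interval is proper; time dilation gives Δt_B = γΔτ = 1.0201 × 94.4 s = 96.30 s.

96.30 s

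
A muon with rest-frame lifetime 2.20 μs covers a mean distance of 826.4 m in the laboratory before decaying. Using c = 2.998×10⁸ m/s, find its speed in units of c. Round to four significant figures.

Lab distance = (lab lifetime)·v = γτ·βc, so βγ = d/(cτ) = 826.4/(2.998×10⁸ × 2.200×10^-6) = 1.253.
With βγ = 1.253: γ² = 1 + (βγ)² = 2.57001, and β = (βγ)/γ = 1.253/1.60313 = 0.7816.

0.7816c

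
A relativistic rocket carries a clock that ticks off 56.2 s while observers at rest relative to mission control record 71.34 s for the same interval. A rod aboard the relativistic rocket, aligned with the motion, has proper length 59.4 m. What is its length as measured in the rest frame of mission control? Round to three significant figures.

46.8 m

γ = Δt/Δτ = 71.34/56.2 = 1.2694.
The rod contracts by the same γ: 59.4 m / 1.2694 = 46.8 m.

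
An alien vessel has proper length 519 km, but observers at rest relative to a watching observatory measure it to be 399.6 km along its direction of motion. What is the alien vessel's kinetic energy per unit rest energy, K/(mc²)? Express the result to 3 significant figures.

Length contraction gives γ = L₀/L = 519/399.6 = 1.2988.
K/(mc²) = γ − 1 = 1.2988 − 1 = 0.299.

0.299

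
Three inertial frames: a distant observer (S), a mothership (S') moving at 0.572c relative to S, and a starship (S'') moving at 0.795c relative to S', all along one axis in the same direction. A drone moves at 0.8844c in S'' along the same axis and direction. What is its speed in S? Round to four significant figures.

0.9962c

Compose velocities in two stages. Stage 1 (into S'): u₁ = (0.8844+0.795)/(1+0.8844×0.795) = 0.98609.
Stage 2 (into S): u = (0.98609+0.572)/(1+0.98609×0.572) = 0.99619, so the speed is 0.9962c.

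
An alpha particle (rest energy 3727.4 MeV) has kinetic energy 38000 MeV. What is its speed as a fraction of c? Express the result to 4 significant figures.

0.9960c

γ = 1 + K/(mc²) = 1 + 38000/3727.4 = 11.195.
β = √(1 − 1/γ²) = √(1 − 0.00797906) = √0.99202094 = 0.9960.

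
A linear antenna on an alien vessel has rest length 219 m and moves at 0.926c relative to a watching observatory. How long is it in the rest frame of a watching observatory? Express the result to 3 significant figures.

With β = 0.926, γ = 1/√(1 − 0.926²) = 1/√0.142524 = 2.6488.
Length contraction: L = L₀/γ = 219/2.6488 = 82.7 m.

82.7 m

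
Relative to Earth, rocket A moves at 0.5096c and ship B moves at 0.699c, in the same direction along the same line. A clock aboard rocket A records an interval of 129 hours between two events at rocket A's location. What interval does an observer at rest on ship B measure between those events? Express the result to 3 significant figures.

135 hours

The velocity of rocket A relative to ship B is (0.5096 − 0.699)c / (1 − 0.5096×0.699) = −0.2942c; relative speed 0.2942c.
γ for this relative speed: γ = 1/√(1 − 0.0865536) = 1.0463.
Rocket A's interval is proper; time dilation gives Δt_B = γΔτ = 1.0463 × 129 hours = 135 hours.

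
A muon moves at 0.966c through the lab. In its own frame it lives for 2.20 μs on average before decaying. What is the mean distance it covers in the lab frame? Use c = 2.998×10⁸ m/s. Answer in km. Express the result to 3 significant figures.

2.46 km

γ = 1/√(1 − β²) = 1/√(1 − 0.933156) = 1/√0.066844 = 1/0.258542 = 3.8678.
Lab-frame lifetime: Δt = γτ = 3.8678 × 2.20 μs = 8.5092 μs.
Distance: d = vΔt = 0.966 × 2.998×10⁸ m/s × 8.5092×10^-6 s = 2460 m = 2.46 km.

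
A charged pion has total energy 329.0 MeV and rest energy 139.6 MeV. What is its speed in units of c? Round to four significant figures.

0.9055c

γ = E/(mc²) = 329.0/139.6 = 2.3567.
β = √(1 − 1/γ²) = √(1 − 0.180049) = √0.819951 = 0.9055.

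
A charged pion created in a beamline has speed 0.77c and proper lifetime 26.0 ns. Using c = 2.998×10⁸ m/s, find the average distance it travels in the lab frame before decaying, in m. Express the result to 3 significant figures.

9.41 m

γ = 1/√(1 − β²) = 1/√(1 − 0.5929) = 1/√0.4071 = 1/0.638044 = 1.5673.
Lab-frame lifetime: Δt = γτ = 1.5673 × 26.0 ns = 40.75 ns.
Distance: d = vΔt = 0.77 × 2.998×10⁸ m/s × 4.0750×10^-8 s = 9.41 m.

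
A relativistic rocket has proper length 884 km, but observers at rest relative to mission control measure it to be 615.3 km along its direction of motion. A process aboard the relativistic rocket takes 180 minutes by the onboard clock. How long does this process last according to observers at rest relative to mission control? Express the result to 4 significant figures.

γ = L₀/L = 884/615.3 = 1.4367.
The same γ dilates the second interval: 1.4367 × 180 minutes = 258.6 minutes.

258.6 minutes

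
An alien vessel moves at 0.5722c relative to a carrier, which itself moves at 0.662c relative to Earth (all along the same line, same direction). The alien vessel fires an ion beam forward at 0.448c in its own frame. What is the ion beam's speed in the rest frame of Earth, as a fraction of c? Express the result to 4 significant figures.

0.9587c

Compose velocities in two stages. Stage 1 (into S'): u₁ = (0.448+0.5722)/(1+0.448×0.5722) = 0.81204.
Stage 2 (into S): u = (0.81204+0.662)/(1+0.81204×0.662) = 0.95868, so the speed is 0.9587c.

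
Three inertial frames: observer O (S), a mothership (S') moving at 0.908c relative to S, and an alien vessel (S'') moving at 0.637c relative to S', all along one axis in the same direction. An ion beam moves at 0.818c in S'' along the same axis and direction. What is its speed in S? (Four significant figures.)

0.9979c

First combine the ion beam and alien vessel (S''→S'): u₁ = (0.818 + 0.637)/(1 + 0.818×0.637) = 1.455/1.521066 = 0.95657.
Then combine with the mothership (S'→S): u = (0.95657 + 0.908)/(1 + 0.95657×0.908) = 1.86457/1.86856556 = 0.99786.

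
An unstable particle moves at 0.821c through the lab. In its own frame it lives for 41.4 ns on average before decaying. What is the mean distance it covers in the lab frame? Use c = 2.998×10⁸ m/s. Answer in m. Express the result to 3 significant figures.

With β = 0.821, γ = 1/√(1 − 0.821²) = 1/√0.325959 = 1.7515.
Lab-frame lifetime: Δt = γτ = 1.7515 × 41.4 ns = 72.512 ns.
Distance: d = vΔt = 0.821 × 2.998×10⁸ m/s × 7.2512×10^-8 s = 17.8 m.

17.8 m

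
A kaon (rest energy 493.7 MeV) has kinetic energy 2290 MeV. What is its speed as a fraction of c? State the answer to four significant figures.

K = (γ−1)mc², so γ = 1 + 2290/493.7 = 5.6384.
Then v/c = √(1 − γ⁻²) = √(1 − 0.0314549) = √0.9685451 = 0.9841.

0.9841c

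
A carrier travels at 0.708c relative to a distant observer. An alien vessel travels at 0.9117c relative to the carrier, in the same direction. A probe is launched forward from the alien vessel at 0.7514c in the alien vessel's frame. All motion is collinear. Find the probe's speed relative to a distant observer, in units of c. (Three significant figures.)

First combine the probe and alien vessel (S''→S'): u₁ = (0.7514 + 0.9117)/(1 + 0.7514×0.9117) = 1.6631/1.68505138 = 0.98697.
Then combine with the carrier (S'→S): u = (0.98697 + 0.708)/(1 + 0.98697×0.708) = 1.69497/1.69877476 = 0.99776.

0.998c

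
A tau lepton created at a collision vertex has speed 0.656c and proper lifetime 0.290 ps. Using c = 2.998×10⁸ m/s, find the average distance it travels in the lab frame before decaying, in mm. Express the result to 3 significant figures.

γ = 1/√(1 − β²) = 1/√(1 − 0.430336) = 1/√0.569664 = 1/0.754761 = 1.3249.
Lab-frame lifetime: Δt = γτ = 1.3249 × 0.290 ps = 0.38422 ps.
Distance: d = vΔt = 0.656 × 2.998×10⁸ m/s × 3.8422×10^-13 s = 7.56×10^-5 m = 0.0756 mm.

0.0756 mm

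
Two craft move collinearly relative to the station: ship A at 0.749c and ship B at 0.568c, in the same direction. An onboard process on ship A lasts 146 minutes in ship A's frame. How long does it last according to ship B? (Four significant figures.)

Transform ship A's velocity into ship B's frame: (0.749 − 0.568)/(1 − 0.749·0.568) = 0.181/0.574568, so the relative speed is 0.31502c.
γ for this relative speed: γ = 1/√(1 − 0.0992376) = 1.0536.
The clock on ship A records proper time, so ship B measures Δt = γΔτ = 1.0536 × 146 = 153.8 minutes.

153.8 minutes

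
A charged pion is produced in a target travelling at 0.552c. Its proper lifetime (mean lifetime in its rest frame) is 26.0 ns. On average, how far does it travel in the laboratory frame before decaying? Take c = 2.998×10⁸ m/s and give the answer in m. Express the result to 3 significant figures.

β² = 0.304704, so γ = 1/√0.695296 = 1.1993.
Lab-frame lifetime: Δt = γτ = 1.1993 × 26.0 ns = 31.182 ns.
Distance: d = vΔt = 0.552 × 2.998×10⁸ m/s × 3.1182×10^-8 s = 5.16 m.

5.16 m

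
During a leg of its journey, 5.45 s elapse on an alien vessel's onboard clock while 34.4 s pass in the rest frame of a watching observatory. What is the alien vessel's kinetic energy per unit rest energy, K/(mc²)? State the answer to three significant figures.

γ = Δt/Δτ = 34.4/5.45 = 6.31193.
K/(mc²) = γ − 1 = 6.31193 − 1 = 5.31.

5.31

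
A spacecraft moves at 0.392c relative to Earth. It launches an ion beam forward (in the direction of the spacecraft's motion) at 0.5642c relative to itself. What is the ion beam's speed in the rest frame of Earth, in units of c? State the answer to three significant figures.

0.783c

In units of c, u = (u' + v)/(1 + u'v) with u' = 0.5642 and v = 0.392.
Numerator: 0.5642 + 0.392 = 0.9562. Denominator: 1 + (0.5642)(0.392) = 1.2211664.
u = 0.9562/1.2211664 = 0.78302, so the speed is 0.783c.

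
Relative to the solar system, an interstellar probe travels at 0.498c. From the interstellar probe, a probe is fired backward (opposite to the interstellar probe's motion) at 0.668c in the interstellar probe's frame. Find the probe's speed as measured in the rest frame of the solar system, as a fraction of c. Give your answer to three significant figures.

0.255c

In units of c, u = (u' + v)/(1 + u'v) with u' = −0.668 and v = 0.498.
Numerator: −0.668 + 0.498 = −0.17. Denominator: 1 + (−0.668)(0.498) = 0.667336.
u = −0.17/0.667336 = −0.25474, so the speed is 0.255c.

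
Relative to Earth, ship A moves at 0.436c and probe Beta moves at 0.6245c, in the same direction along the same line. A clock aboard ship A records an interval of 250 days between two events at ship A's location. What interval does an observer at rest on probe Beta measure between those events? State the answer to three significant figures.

259 days

Speed of ship A in probe Beta's frame: u = (v_A − v_B)/(1 − v_A v_B/c²) = (0.436 − 0.6245)/(1 − 0.436×0.6245) = −0.1885/0.727718 = −0.25903; |u| = 0.25903c.
At |u| = 0.25903c, γ = (1 − 0.0670965)^(−1/2) = 1.0353.
Ship A's interval is proper; time dilation gives Δt_B = γΔτ = 1.0353 × 250 days = 259 days.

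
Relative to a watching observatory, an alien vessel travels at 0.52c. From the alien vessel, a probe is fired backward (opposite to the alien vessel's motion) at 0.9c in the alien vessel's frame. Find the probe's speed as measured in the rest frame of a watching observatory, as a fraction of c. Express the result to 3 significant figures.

0.714c

In units of c, u = (u' + v)/(1 + u'v) with u' = −0.9 and v = 0.52.
Numerator: −0.9 + 0.52 = −0.38. Denominator: 1 + (−0.9)(0.52) = 0.532.
u = −0.38/0.532 = −0.71429, so the speed is 0.714c.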